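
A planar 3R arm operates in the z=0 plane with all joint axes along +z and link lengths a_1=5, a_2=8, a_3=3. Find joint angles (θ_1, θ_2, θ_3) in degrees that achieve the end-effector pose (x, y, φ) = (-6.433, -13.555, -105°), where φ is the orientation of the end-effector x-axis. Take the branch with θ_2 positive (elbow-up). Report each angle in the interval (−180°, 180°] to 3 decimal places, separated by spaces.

wrist centre = target − a_3·(cos φ, sin φ) = (-5.6565, -10.6572)
cos θ_2 = (145.5729−5²−8²)/(2·5·8) = 0.7072; θ_2 = 44.9956° (elbow-up)
β = atan2(-10.6572,-5.6565) = -117.9581°; ψ = atan2(5.6564,10.6573) = 27.9574°
θ_1 = β − ψ = -145.9155°
θ_3 = φ − θ_1 − θ_2 = -4.0802° (wrapped to (-180°,180°])

-145.915 44.996 -4.080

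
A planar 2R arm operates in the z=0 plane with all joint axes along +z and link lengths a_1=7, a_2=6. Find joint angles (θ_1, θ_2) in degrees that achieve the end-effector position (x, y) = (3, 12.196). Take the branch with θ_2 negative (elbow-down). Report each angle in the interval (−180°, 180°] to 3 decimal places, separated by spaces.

90.002 -30.005

cos θ_2 = (157.7424−7²−6²)/(2·7·6) = 0.8660; θ_2 = -30.0051° (elbow-down)
β = atan2(12.1960,3.0000) = 76.1806°; ψ = atan2(-3.0005,12.1959) = -13.8215°
θ_1 = β − ψ = 90.0022°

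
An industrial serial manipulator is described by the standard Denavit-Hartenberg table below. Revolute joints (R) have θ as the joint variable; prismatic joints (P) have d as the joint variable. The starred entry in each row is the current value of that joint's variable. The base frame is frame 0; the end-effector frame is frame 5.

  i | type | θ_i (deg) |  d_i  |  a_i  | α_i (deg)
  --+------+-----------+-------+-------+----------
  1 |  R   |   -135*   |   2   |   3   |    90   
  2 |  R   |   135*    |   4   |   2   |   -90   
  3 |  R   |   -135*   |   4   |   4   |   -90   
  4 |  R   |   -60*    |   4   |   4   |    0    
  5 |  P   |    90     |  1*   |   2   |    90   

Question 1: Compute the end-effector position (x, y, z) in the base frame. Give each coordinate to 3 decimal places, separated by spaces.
-8.050 10.339 -2.523

after link 1: o_1 = (-2.1213, -2.1213, 2.0000)
after link 2: o_2 = (-3.9497, 1.7071, 3.4142)
after link 3: o_3 = (-5.3640, 4.2929, -1.4142)
after link 4: o_4 = (-5.9248, 9.7321, -2.8637)
after link 5: o_5 = (-8.0496, 10.3393, -2.5226)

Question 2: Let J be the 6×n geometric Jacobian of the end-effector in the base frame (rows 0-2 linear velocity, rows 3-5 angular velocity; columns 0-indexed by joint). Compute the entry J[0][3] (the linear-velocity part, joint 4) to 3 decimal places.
axis z_3 = (-0.1464,0.8536,0.5000); lever o_n−o_3 = (-2.6857,6.0464,-1.1084)
cross product → J_v[:, 3] = (-3.9693,-1.5052,1.4069)
J_ω[:, 3] = z_3
entry J[0][3] = -3.9693

-3.969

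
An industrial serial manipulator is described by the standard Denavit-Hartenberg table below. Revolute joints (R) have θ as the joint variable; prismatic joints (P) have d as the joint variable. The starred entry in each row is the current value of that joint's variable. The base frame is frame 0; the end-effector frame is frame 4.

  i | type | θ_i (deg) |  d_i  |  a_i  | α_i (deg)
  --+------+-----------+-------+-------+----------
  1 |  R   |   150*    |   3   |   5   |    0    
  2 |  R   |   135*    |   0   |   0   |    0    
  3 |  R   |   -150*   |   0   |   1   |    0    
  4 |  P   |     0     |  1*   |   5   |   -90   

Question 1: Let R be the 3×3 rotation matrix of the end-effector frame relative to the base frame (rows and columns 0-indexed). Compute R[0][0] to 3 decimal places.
-0.707

End-effector x-axis (col 0 of R) = (-0.7071,0.7071,0.0000)
R[0][0] = -0.7071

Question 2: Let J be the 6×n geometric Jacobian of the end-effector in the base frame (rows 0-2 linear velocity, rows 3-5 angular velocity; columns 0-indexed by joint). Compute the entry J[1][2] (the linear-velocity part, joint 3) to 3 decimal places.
axis z_2 = (0.0000,0.0000,1.0000); lever o_n−o_2 = (-4.2426,4.2426,1.0000)
cross product → J_v[:, 2] = (-4.2426,-4.2426,0.0000)
J_ω[:, 2] = z_2
entry J[1][2] = -4.2426

-4.243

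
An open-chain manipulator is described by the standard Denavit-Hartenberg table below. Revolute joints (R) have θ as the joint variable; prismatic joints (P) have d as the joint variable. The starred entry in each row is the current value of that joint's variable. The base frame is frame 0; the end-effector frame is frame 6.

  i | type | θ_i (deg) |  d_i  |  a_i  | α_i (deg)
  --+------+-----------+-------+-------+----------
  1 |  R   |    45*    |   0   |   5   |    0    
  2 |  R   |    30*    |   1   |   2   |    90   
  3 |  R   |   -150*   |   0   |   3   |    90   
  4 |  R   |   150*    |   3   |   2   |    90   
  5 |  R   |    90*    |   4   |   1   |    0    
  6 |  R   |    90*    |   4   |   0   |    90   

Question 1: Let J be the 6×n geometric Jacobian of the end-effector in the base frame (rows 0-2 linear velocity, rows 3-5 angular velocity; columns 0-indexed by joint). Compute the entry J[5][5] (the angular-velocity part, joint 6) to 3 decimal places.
axis z_5 = (0.7244,-0.6424,-0.2500); lever o_n−o_5 = (2.8978,-2.5696,-1.0000)
cross product → J_v[:, 5] = (0.0000,0.0000,-0.0000)
J_ω[:, 5] = z_5
entry J[5][5] = -0.2500

-0.250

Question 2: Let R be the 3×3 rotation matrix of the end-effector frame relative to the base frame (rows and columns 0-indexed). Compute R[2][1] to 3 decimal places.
-0.250

End-effector y-axis (col 1 of R) = (0.7244,-0.6424,-0.2500)
R[2][1] = -0.2500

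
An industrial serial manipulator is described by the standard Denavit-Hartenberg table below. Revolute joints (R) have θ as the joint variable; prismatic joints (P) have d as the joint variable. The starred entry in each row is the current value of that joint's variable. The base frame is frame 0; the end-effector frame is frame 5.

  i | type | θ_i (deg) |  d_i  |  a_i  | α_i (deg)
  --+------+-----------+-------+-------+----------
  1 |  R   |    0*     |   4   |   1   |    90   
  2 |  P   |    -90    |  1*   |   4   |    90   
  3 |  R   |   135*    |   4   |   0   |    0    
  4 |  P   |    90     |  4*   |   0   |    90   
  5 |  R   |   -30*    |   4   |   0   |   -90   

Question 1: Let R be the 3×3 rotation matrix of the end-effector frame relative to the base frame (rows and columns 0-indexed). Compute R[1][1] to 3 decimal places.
End-effector y-axis (col 1 of R) = (0.0000,0.7071,-0.7071)
R[1][1] = 0.7071

0.707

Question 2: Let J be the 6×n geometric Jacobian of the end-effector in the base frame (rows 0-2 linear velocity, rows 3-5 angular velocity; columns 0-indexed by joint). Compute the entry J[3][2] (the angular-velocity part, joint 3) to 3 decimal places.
axis z_2 = (-1.0000,-0.0000,-0.0000); lever o_n−o_2 = (-8.0000,-2.8284,2.8284)
cross product → J_v[:, 2] = (-0.0000,2.8284,2.8284)
J_ω[:, 2] = z_2
entry J[3][2] = -1.0000

-1.000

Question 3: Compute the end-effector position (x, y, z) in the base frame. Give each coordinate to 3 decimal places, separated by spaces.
-7.000 -3.828 2.828

after link 1: o_1 = (1.0000, 0.0000, 4.0000)
after link 2: o_2 = (1.0000, -1.0000, 0.0000)
after link 3: o_3 = (-3.0000, -1.0000, -0.0000)
after link 4: o_4 = (-7.0000, -1.0000, -0.0000)
after link 5: o_5 = (-7.0000, -3.8284, 2.8284)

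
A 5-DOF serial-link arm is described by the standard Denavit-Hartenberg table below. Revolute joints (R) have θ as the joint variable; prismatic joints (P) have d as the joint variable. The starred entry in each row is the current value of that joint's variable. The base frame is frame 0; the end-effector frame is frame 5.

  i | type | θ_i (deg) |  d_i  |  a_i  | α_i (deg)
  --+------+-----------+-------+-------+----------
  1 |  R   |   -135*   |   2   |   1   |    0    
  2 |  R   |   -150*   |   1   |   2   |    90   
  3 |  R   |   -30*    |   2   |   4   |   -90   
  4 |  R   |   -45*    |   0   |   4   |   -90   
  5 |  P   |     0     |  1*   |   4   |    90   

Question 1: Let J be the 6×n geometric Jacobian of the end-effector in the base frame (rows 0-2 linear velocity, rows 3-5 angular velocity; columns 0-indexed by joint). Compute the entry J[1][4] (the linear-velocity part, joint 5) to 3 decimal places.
prismatic axis z_4 = (-0.5245,0.7745,-0.3536)
J_v[:, 4] = z_4; J_ω[:, 4] = (0,0,0)
entry J[1][4] = 0.7745

0.775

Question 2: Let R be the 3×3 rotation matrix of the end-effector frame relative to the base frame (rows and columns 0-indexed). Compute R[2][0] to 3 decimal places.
End-effector x-axis (col 0 of R) = (0.8415,0.4085,-0.3536)
R[2][0] = -0.3536

-0.354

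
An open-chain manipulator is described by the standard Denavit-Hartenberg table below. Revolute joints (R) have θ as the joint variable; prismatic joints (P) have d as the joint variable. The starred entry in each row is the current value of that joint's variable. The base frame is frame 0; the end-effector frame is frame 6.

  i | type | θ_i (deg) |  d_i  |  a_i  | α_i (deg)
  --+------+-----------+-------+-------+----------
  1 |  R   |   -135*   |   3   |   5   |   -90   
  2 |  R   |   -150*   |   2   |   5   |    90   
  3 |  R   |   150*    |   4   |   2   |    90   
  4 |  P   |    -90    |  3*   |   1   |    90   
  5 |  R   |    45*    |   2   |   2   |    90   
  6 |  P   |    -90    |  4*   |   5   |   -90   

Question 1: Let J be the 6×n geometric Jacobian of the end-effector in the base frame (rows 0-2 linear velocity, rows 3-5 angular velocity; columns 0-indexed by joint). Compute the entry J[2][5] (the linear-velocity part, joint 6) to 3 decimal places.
prismatic axis z_5 = (-0.8995,-0.0335,0.4356)
J_v[:, 5] = z_5; J_ω[:, 5] = (0,0,0)
entry J[2][5] = 0.4356

0.436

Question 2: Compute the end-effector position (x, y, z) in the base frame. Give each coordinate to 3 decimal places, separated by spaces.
1.074 -7.232 4.808

after link 1: o_1 = (-3.5355, -3.5355, 3.0000)
after link 2: o_2 = (0.9405, -1.8879, 5.5000)
after link 3: o_3 = (2.0012, -2.2414, 1.1699)
after link 4: o_4 = (4.4033, -3.5136, 2.7859)
after link 5: o_5 = (5.5559, -2.6788, 5.2302)
after link 6: o_6 = (1.0740, -7.2322, 4.8075)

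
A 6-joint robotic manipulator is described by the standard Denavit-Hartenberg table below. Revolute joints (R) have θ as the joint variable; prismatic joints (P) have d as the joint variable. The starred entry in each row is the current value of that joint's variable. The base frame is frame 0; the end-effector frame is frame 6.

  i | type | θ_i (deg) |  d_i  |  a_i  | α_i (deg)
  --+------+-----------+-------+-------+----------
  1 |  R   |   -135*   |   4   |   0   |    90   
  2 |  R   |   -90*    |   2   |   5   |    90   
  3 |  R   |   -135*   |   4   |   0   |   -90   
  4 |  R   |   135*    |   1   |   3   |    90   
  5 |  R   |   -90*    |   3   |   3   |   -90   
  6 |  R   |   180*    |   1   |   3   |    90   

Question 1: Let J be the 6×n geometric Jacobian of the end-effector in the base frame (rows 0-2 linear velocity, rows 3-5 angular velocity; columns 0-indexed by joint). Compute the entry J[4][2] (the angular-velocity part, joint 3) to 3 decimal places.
0.707

axis z_2 = (0.7071,0.7071,-0.0000); lever o_n−o_2 = (-0.5251,-0.8180,-1.2071)
cross product → J_v[:, 2] = (-0.8536,0.8536,-0.2071)
J_ω[:, 2] = z_2
entry J[4][2] = 0.7071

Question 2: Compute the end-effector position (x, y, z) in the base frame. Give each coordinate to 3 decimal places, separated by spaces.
after link 1: o_1 = (0.0000, 0.0000, 4.0000)
after link 2: o_2 = (-1.4142, 1.4142, -1.0000)
after link 3: o_3 = (1.4142, 4.2426, -1.0000)
after link 4: o_4 = (-0.6464, 3.3033, -3.2071)
after link 5: o_5 = (-2.5858, 2.2426, 0.4142)
after link 6: o_6 = (-1.9393, 0.5962, -2.2071)

-1.939 0.596 -2.207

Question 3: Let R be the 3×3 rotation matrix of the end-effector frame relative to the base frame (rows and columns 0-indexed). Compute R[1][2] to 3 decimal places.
End-effector z-axis (col 2 of R) = (0.1464,0.8536,-0.5000)
R[1][2] = 0.8536

0.854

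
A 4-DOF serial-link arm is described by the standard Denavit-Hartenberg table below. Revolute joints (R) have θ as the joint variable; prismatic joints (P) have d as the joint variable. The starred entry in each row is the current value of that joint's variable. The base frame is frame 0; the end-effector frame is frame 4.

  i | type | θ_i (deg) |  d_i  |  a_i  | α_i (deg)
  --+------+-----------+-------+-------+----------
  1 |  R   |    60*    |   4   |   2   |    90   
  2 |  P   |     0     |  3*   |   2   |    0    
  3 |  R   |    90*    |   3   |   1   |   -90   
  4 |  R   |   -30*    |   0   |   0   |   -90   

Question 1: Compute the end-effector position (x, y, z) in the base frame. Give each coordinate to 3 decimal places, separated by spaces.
after link 1: o_1 = (1.0000, 1.7321, 4.0000)
after link 2: o_2 = (4.5981, 1.9641, 4.0000)
after link 3: o_3 = (7.1962, 0.4641, 5.0000)
after link 4: o_4 = (7.1962, 0.4641, 5.0000)

7.196 0.464 5.000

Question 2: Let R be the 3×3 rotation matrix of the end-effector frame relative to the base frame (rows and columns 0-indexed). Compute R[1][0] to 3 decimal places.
-0.250

End-effector x-axis (col 0 of R) = (0.4330,-0.2500,0.8660)
R[1][0] = -0.2500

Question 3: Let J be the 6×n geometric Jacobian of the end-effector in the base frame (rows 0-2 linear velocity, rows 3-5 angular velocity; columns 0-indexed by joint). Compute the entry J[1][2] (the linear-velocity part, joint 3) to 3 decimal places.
-0.866

axis z_2 = (0.8660,-0.5000,0.0000); lever o_n−o_2 = (2.5981,-1.5000,1.0000)
cross product → J_v[:, 2] = (-0.5000,-0.8660,0.0000)
J_ω[:, 2] = z_2
entry J[1][2] = -0.8660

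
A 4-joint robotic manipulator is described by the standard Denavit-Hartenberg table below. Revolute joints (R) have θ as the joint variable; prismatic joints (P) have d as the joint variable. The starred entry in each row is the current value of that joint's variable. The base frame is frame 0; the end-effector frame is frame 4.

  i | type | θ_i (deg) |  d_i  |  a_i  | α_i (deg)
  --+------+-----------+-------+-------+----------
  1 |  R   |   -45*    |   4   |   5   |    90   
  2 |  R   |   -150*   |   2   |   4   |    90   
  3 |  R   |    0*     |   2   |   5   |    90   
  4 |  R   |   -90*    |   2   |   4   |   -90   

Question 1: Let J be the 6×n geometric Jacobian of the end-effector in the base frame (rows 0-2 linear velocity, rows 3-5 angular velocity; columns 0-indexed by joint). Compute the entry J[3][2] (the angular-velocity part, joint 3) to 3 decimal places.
axis z_2 = (-0.3536,0.3536,0.8660); lever o_n−o_2 = (-0.9405,3.7690,-4.2321)
cross product → J_v[:, 2] = (-4.7603,-2.3108,-1.0000)
J_ω[:, 2] = z_2
entry J[3][2] = -0.3536

-0.354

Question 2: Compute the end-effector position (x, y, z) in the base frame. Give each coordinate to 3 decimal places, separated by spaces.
after link 1: o_1 = (3.5355, -3.5355, 4.0000)
after link 2: o_2 = (-0.3282, -2.5003, 2.0000)
after link 3: o_3 = (-4.0971, 1.2687, 1.2321)
after link 4: o_4 = (-1.2687, 1.2687, -2.2321)

-1.269 1.269 -2.232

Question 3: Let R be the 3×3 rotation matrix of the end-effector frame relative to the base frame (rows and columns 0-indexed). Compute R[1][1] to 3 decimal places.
End-effector y-axis (col 1 of R) = (-0.7071,-0.7071,-0.0000)
R[1][1] = -0.7071

-0.707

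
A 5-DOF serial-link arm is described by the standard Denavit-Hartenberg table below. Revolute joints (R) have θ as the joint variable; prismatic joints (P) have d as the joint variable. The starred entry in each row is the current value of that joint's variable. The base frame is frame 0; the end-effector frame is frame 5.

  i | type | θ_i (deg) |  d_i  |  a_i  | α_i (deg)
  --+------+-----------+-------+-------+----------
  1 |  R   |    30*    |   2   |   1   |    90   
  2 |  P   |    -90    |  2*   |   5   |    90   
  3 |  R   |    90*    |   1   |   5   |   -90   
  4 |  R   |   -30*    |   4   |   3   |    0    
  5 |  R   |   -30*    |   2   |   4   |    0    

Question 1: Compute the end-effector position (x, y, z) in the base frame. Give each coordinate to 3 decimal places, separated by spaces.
after link 1: o_1 = (0.8660, 0.5000, 2.0000)
after link 2: o_2 = (1.8660, -1.2321, -3.0000)
after link 3: o_3 = (3.5000, -6.0622, -3.0000)
after link 4: o_4 = (3.5000, -9.0622, 1.0000)
after link 5: o_5 = (1.5000, -12.5263, 3.0000)

1.500 -12.526 3.000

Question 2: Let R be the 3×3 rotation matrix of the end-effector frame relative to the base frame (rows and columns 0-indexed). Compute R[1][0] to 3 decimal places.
-0.866

End-effector x-axis (col 0 of R) = (-0.5000,-0.8660,-0.0000)
R[1][0] = -0.8660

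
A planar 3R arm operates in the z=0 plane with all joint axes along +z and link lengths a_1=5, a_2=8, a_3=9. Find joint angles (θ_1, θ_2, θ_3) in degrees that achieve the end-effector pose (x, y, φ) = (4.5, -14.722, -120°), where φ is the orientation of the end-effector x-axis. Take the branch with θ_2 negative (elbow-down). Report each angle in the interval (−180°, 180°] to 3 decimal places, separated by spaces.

wrist centre = target − a_3·(cos φ, sin φ) = (9.0000, -6.9278)
cos θ_2 = (128.9940−5²−8²)/(2·5·8) = 0.4999; θ_2 = -60.0049° (elbow-down)
β = atan2(-6.9278,9.0000) = -37.5874°; ψ = atan2(-6.9285,8.9994) = -37.5923°
θ_1 = β − ψ = 0.0049°
θ_3 = φ − θ_1 − θ_2 = -60.0000° (wrapped to (-180°,180°])

0.005 -60.005 -60.000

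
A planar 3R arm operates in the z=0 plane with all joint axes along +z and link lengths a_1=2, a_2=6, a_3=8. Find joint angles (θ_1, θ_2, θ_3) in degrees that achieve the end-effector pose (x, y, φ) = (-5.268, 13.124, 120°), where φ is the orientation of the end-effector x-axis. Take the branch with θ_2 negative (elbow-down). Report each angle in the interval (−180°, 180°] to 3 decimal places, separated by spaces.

173.140 -90.010 36.870

wrist centre = target − a_3·(cos φ, sin φ) = (-1.2680, 6.1958)
cos θ_2 = (39.9957−2²−6²)/(2·2·6) = -0.0002; θ_2 = -90.0102° (elbow-down)
β = atan2(6.1958,-1.2680) = 101.5661°; ψ = atan2(-6.0000,1.9989) = -71.5742°
θ_1 = β − ψ = 173.1404°
θ_3 = φ − θ_1 − θ_2 = 36.8698° (wrapped to (-180°,180°])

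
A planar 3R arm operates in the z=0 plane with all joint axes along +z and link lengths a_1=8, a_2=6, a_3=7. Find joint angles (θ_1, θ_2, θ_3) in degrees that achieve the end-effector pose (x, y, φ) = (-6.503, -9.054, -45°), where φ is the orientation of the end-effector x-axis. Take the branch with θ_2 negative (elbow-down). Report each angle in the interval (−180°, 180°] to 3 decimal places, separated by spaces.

-135.002 -59.993 149.995

wrist centre = target − a_3·(cos φ, sin φ) = (-11.4527, -4.1043)
cos θ_2 = (148.0103−8²−6²)/(2·8·6) = 0.5001; θ_2 = -59.9929° (elbow-down)
β = atan2(-4.1043,-11.4527) = -160.2841°; ψ = atan2(-5.1958,11.0006) = -25.2821°
θ_1 = β − ψ = -135.0020°
θ_3 = φ − θ_1 − θ_2 = 149.9949° (wrapped to (-180°,180°])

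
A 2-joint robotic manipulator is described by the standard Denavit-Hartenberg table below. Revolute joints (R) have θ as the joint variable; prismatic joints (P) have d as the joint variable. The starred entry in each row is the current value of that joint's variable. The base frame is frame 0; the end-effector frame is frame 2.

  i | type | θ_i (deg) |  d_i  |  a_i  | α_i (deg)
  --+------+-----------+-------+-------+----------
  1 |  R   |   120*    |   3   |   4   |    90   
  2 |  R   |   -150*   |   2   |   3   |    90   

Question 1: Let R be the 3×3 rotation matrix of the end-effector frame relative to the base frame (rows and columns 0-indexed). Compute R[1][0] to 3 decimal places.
-0.750

End-effector x-axis (col 0 of R) = (0.4330,-0.7500,-0.5000)
R[1][0] = -0.7500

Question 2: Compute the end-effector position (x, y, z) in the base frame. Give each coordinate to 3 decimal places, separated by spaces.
after link 1: o_1 = (-2.0000, 3.4641, 3.0000)
after link 2: o_2 = (1.0311, 2.2141, 1.5000)

1.031 2.214 1.500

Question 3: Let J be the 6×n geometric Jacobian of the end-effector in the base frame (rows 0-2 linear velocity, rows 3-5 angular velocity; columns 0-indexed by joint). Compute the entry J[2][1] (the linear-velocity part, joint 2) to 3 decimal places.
axis z_1 = (0.8660,0.5000,0.0000); lever o_n−o_1 = (3.0311,-1.2500,-1.5000)
cross product → J_v[:, 1] = (-0.7500,1.2990,-2.5981)
J_ω[:, 1] = z_1
entry J[2][1] = -2.5981

-2.598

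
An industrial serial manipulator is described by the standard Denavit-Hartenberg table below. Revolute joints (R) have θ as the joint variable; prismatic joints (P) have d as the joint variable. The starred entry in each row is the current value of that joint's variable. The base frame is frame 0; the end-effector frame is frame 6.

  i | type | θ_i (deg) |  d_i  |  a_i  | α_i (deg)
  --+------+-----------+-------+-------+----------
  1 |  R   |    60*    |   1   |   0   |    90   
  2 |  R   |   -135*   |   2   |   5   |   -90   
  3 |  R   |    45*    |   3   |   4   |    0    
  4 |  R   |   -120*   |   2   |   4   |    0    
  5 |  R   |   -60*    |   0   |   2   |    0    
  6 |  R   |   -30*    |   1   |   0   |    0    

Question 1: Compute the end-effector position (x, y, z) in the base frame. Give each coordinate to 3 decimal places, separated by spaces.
3.341 -3.112 -8.510

after link 1: o_1 = (0.0000, 0.0000, 1.0000)
after link 2: o_2 = (-0.0357, -4.0619, -2.5355)
after link 3: o_3 = (-2.4245, -2.5426, -6.6569)
after link 4: o_4 = (1.2626, -3.8837, -8.8031)
after link 5: o_5 = (2.9873, -3.7247, -7.8031)
after link 6: o_6 = (3.3409, -3.1124, -8.5102)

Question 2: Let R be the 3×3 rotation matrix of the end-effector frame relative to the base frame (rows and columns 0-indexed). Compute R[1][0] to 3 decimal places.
0.462

End-effector x-axis (col 0 of R) = (0.5657,0.4621,0.6830)
R[1][0] = 0.4621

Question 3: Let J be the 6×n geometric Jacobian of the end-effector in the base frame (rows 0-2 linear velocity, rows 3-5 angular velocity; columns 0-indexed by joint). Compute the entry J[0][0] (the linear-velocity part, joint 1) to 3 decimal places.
3.112

axis z_0 = ẑ; lever o_n−o_0 = (3.3409,-3.1124,-8.5102)
cross product → J_v[:, 0] = (3.1124,3.3409,-0.0000)
J_ω[:, 0] = z_0
entry J[0][0] = 3.1124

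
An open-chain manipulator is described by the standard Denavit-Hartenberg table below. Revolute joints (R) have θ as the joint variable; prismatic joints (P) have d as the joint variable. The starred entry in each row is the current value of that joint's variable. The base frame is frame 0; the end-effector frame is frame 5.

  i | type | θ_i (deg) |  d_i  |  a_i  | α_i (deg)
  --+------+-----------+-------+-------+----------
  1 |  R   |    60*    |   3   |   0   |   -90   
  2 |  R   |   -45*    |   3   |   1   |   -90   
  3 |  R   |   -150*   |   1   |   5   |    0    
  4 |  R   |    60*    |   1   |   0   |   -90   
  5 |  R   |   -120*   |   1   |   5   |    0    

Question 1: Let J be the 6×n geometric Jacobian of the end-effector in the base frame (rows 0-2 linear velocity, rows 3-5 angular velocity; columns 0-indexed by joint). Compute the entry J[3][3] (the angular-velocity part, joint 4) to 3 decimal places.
0.354

axis z_3 = (0.3536,0.6124,-0.7071); lever o_n−o_3 = (4.4031,2.6264,-3.0619)
cross product → J_v[:, 3] = (-0.0179,-2.0309,-1.7678)
J_ω[:, 3] = z_3
entry J[3][3] = 0.3536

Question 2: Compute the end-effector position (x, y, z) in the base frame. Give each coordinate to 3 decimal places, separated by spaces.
after link 1: o_1 = (0.0000, 0.0000, 3.0000)
after link 2: o_2 = (-2.2445, 2.1124, 3.7071)
after link 3: o_3 = (-5.5870, 1.3231, -0.0619)
after link 4: o_4 = (-5.2334, 1.9355, -0.7690)
after link 5: o_5 = (-1.1839, 3.9495, -3.1237)

-1.184 3.949 -3.124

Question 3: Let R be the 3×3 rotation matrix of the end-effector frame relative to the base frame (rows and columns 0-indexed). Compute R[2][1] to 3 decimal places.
-0.354

End-effector y-axis (col 1 of R) = (-0.5732,0.7392,-0.3536)
R[2][1] = -0.3536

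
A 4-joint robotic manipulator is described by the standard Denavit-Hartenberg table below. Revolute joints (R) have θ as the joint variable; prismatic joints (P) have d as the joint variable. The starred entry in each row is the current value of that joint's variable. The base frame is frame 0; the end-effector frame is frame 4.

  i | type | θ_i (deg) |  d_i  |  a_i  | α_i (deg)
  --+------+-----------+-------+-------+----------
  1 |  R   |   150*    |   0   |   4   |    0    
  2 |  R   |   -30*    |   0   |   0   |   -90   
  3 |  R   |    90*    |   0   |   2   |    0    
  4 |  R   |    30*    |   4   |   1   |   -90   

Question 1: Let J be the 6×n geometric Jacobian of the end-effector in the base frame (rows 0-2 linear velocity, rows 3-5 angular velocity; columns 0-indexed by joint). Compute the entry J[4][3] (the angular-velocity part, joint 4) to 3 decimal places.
-0.500

axis z_3 = (-0.8660,-0.5000,0.0000); lever o_n−o_3 = (-3.2141,-2.4330,-0.8660)
cross product → J_v[:, 3] = (0.4330,-0.7500,0.5000)
J_ω[:, 3] = z_3
entry J[4][3] = -0.5000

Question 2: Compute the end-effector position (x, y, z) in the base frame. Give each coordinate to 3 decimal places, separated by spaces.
-6.678 -0.433 -2.866

after link 1: o_1 = (-3.4641, 2.0000, 0.0000)
after link 2: o_2 = (-3.4641, 2.0000, 0.0000)
after link 3: o_3 = (-3.4641, 2.0000, -2.0000)
after link 4: o_4 = (-6.6782, -0.4330, -2.8660)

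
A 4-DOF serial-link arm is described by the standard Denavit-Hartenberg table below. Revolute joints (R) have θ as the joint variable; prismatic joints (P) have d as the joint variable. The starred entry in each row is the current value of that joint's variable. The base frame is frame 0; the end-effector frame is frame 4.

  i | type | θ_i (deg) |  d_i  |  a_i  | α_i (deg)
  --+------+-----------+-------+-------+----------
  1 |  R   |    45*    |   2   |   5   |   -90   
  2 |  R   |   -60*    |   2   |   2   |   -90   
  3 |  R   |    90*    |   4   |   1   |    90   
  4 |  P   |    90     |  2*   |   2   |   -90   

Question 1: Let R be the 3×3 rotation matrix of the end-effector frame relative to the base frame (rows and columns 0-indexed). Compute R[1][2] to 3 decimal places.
0.707

End-effector z-axis (col 2 of R) = (-0.7071,0.7071,0.0000)
R[1][2] = 0.7071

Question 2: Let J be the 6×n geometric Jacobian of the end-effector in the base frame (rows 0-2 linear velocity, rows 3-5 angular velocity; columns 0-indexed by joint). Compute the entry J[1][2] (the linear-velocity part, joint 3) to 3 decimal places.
-1.768

axis z_2 = (0.6124,0.6124,-0.5000); lever o_n−o_2 = (5.0884,3.6742,-1.2679)
cross product → J_v[:, 2] = (1.0607,-1.7678,-0.8660)
J_ω[:, 2] = z_2
entry J[1][2] = -1.7678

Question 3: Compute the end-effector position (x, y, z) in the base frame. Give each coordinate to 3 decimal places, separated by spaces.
after link 1: o_1 = (3.5355, 3.5355, 2.0000)
after link 2: o_2 = (2.8284, 5.6569, 3.7321)
after link 3: o_3 = (5.9850, 7.3992, 1.7321)
after link 4: o_4 = (7.9169, 9.3311, 2.4641)

7.917 9.331 2.464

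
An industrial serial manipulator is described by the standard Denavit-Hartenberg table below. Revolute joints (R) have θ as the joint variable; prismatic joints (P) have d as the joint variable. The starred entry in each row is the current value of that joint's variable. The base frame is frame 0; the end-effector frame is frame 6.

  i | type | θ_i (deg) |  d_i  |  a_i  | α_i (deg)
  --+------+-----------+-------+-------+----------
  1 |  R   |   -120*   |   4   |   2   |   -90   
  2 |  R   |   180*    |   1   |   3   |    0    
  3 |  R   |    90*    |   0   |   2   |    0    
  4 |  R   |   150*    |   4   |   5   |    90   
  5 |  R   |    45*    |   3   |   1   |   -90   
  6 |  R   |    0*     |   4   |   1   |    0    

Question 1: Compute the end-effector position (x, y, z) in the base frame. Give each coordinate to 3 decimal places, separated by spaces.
after link 1: o_1 = (-1.0000, -1.7321, 4.0000)
after link 2: o_2 = (1.3660, 0.3660, 4.0000)
after link 3: o_3 = (1.3660, 0.3660, 6.0000)
after link 4: o_4 = (3.5801, -3.7990, 1.6699)
after link 5: o_5 = (2.7167, -6.7088, 2.5575)
after link 6: o_6 = (6.3089, -7.5580, 4.3946)

6.309 -7.558 4.395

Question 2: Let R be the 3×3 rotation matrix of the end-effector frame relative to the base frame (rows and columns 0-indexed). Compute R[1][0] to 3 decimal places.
End-effector x-axis (col 0 of R) = (0.4356,-0.6597,-0.6124)
R[1][0] = -0.6597

-0.660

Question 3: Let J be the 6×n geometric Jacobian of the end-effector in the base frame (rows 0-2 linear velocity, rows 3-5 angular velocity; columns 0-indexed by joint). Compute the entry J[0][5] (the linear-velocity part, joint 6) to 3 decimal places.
0.433

axis z_5 = (0.7891,-0.0474,0.6124); lever o_n−o_5 = (3.5922,-0.8492,1.8371)
cross product → J_v[:, 5] = (0.4330,0.7500,-0.5000)
J_ω[:, 5] = z_5
entry J[0][5] = 0.4330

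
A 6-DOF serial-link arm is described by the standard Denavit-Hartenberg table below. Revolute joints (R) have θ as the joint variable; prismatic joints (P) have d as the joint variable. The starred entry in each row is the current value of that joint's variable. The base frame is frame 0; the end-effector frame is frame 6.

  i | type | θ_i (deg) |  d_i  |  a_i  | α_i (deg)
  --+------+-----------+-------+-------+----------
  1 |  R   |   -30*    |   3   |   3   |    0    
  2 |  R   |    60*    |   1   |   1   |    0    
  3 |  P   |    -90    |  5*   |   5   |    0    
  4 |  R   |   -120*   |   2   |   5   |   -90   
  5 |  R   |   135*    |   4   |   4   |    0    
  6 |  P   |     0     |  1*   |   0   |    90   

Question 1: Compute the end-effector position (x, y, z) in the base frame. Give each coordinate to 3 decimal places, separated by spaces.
3.793 -10.330 8.172

after link 1: o_1 = (2.5981, -1.5000, 3.0000)
after link 2: o_2 = (3.4641, -1.0000, 4.0000)
after link 3: o_3 = (5.9641, -5.3301, 9.0000)
after link 4: o_4 = (0.9641, -5.3301, 11.0000)
after link 5: o_5 = (3.7925, -9.3301, 8.1716)
after link 6: o_6 = (3.7925, -10.3301, 8.1716)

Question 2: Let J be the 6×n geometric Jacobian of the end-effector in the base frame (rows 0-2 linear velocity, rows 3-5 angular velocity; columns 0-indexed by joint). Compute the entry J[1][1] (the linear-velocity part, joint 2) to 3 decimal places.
1.194

axis z_1 = (0.0000,0.0000,1.0000); lever o_n−o_1 = (1.1945,-8.8301,5.1716)
cross product → J_v[:, 1] = (8.8301,1.1945,-0.0000)
J_ω[:, 1] = z_1
entry J[1][1] = 1.1945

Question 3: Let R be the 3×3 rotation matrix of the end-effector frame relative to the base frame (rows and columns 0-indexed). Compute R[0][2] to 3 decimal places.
-0.707

End-effector z-axis (col 2 of R) = (-0.7071,-0.0000,-0.7071)
R[0][2] = -0.7071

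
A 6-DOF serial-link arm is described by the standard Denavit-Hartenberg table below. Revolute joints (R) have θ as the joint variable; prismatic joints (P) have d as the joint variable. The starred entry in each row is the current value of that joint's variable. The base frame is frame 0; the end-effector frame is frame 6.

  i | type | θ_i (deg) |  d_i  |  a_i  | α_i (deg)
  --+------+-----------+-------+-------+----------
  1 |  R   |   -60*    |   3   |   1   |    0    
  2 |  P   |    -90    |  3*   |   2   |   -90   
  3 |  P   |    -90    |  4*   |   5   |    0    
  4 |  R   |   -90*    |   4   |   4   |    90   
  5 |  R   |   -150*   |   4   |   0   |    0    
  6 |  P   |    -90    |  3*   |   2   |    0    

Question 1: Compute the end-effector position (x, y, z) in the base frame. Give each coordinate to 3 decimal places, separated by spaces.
after link 1: o_1 = (0.5000, -0.8660, 3.0000)
after link 2: o_2 = (-1.2321, -1.8660, 6.0000)
after link 3: o_3 = (0.7679, -5.3301, 11.0000)
after link 4: o_4 = (6.2321, -6.7942, 11.0000)
after link 5: o_5 = (6.2321, -6.7942, 7.0000)
after link 6: o_6 = (6.2321, -8.7942, 4.0000)

6.232 -8.794 4.000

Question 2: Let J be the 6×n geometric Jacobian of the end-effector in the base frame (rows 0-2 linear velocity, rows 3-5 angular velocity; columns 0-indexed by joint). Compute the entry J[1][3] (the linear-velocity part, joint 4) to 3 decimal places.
3.500

axis z_3 = (0.5000,-0.8660,0.0000); lever o_n−o_3 = (5.4641,-3.4641,-7.0000)
cross product → J_v[:, 3] = (6.0622,3.5000,3.0000)
J_ω[:, 3] = z_3
entry J[1][3] = 3.5000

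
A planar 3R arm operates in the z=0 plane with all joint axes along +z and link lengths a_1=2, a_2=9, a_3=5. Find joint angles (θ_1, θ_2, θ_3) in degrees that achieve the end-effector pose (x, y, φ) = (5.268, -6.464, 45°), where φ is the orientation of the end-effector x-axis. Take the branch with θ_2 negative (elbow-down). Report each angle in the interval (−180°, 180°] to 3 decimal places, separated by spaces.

-29.985 -60.014 134.999

wrist centre = target − a_3·(cos φ, sin φ) = (1.7325, -9.9995)
cos θ_2 = (102.9921−2²−9²)/(2·2·9) = 0.4998; θ_2 = -60.0145° (elbow-down)
β = atan2(-9.9995,1.7325) = -80.1708°; ψ = atan2(-7.7954,6.4980) = -50.1862°
θ_1 = β − ψ = -29.9846°
θ_3 = φ − θ_1 − θ_2 = 134.9991° (wrapped to (-180°,180°])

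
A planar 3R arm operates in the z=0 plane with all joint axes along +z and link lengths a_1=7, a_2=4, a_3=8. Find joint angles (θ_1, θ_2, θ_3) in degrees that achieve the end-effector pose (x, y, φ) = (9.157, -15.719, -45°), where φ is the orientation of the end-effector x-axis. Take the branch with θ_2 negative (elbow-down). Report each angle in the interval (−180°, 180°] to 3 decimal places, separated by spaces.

wrist centre = target − a_3·(cos φ, sin φ) = (3.5001, -10.0621)
cos θ_2 = (113.4978−7²−4²)/(2·7·4) = 0.8660; θ_2 = -29.9992° (elbow-down)
β = atan2(-10.0621,3.5001) = -70.8196°; ψ = atan2(-2.0000,10.4641) = -10.8202°
θ_1 = β − ψ = -59.9995°
θ_3 = φ − θ_1 − θ_2 = 44.9987° (wrapped to (-180°,180°])

-59.999 -29.999 44.999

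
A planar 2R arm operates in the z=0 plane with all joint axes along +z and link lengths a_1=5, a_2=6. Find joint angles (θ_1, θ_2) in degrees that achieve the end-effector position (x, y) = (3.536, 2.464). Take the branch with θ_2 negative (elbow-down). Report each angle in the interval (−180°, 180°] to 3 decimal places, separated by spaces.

cos θ_2 = (18.5746−5²−6²)/(2·5·6) = -0.7071; θ_2 = -134.9987° (elbow-down)
β = atan2(2.4640,3.5360) = 34.8700°; ψ = atan2(-4.2427,0.7575) = -79.8776°
θ_1 = β − ψ = 114.7476°

114.748 -134.999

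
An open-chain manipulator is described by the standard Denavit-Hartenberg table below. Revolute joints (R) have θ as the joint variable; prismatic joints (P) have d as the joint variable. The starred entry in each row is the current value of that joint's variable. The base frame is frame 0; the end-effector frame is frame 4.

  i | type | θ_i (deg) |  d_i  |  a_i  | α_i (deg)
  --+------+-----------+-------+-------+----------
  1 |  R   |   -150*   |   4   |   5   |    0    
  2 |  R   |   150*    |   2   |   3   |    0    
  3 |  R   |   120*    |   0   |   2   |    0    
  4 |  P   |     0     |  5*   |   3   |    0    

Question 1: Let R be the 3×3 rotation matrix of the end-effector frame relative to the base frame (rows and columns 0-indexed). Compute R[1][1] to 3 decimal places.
-0.500

End-effector y-axis (col 1 of R) = (-0.8660,-0.5000,0.0000)
R[1][1] = -0.5000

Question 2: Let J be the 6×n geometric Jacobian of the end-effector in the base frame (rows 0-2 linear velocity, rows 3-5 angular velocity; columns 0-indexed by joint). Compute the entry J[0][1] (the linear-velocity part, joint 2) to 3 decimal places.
axis z_1 = (0.0000,0.0000,1.0000); lever o_n−o_1 = (0.5000,4.3301,7.0000)
cross product → J_v[:, 1] = (-4.3301,0.5000,0.0000)
J_ω[:, 1] = z_1
entry J[0][1] = -4.3301

-4.330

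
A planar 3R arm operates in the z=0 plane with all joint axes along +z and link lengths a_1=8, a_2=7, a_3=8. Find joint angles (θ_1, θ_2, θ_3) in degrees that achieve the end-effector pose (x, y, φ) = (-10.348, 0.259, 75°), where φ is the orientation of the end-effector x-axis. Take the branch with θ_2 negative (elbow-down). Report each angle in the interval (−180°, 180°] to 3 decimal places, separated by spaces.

wrist centre = target − a_3·(cos φ, sin φ) = (-12.4186, -7.4684)
cos θ_2 = (209.9975−8²−7²)/(2·8·7) = 0.8660; θ_2 = -29.9972° (elbow-down)
β = atan2(-7.4684,-12.4186) = -148.9777°; ψ = atan2(-3.4997,14.0623) = -13.9753°
θ_1 = β − ψ = -135.0023°
θ_3 = φ − θ_1 − θ_2 = -120.0004° (wrapped to (-180°,180°])

-135.002 -29.997 -120.000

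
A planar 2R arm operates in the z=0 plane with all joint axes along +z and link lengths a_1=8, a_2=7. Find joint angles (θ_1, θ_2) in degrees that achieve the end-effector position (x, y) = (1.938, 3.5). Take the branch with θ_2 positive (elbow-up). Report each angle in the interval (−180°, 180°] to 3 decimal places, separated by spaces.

-0.002 149.999

cos θ_2 = (16.0058−8²−7²)/(2·8·7) = -0.8660; θ_2 = 149.9993° (elbow-up)
β = atan2(3.5000,1.9380) = 61.0261°; ψ = atan2(3.5001,1.9379) = 61.0283°
θ_1 = β − ψ = -0.0022°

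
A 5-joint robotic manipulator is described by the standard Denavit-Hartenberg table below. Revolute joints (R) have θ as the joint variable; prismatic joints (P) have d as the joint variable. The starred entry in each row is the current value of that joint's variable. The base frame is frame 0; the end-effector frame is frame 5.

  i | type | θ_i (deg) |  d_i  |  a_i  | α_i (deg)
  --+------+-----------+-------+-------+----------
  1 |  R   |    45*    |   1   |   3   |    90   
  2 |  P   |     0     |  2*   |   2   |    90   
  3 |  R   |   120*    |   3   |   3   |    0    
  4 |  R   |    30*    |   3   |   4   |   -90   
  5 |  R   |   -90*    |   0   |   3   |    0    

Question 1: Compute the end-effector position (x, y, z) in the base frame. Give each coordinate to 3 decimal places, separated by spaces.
after link 1: o_1 = (2.1213, 2.1213, 1.0000)
after link 2: o_2 = (4.9497, 2.1213, 1.0000)
after link 3: o_3 = (5.7262, -0.7765, -2.0000)
after link 4: o_4 = (4.6909, -4.6402, -5.0000)
after link 5: o_5 = (4.6909, -4.6402, -8.0000)

4.691 -4.640 -8.000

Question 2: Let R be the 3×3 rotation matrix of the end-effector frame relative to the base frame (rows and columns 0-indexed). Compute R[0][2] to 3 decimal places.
-0.966

End-effector z-axis (col 2 of R) = (-0.9659,0.2588,-0.0000)
R[0][2] = -0.9659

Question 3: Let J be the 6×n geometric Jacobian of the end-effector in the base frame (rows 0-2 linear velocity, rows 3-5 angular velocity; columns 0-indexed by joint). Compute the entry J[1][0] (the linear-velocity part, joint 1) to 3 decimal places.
4.691

axis z_0 = ẑ; lever o_n−o_0 = (4.6909,-4.6402,-8.0000)
cross product → J_v[:, 0] = (4.6402,4.6909,-0.0000)
J_ω[:, 0] = z_0
entry J[1][0] = 4.6909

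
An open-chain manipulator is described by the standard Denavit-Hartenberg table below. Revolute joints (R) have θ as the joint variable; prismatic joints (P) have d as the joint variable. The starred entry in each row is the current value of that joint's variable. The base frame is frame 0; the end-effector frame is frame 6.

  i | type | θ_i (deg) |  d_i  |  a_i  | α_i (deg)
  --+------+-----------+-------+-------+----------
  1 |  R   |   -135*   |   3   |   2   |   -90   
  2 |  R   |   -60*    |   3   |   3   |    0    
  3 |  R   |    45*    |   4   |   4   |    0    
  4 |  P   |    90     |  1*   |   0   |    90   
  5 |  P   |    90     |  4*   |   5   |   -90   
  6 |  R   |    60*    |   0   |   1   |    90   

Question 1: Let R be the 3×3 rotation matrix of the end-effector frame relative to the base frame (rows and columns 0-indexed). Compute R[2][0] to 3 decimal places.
-0.224

End-effector x-axis (col 0 of R) = (0.9451,0.2380,-0.2241)
R[2][0] = -0.2241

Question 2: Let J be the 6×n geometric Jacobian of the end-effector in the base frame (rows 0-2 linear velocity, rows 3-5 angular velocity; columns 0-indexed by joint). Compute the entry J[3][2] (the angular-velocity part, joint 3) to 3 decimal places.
0.707

axis z_2 = (0.7071,-0.7071,0.0000); lever o_n−o_2 = (2.5520,-12.2972,1.8464)
cross product → J_v[:, 2] = (-1.3056,-1.3056,-6.8909)
J_ω[:, 2] = z_2
entry J[3][2] = 0.7071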